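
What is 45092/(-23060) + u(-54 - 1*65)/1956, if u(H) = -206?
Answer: -11618789/5638170 ≈ -2.0607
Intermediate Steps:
45092/(-23060) + u(-54 - 1*65)/1956 = 45092/(-23060) - 206/1956 = 45092*(-1/23060) - 206*1/1956 = -11273/5765 - 103/978 = -11618789/5638170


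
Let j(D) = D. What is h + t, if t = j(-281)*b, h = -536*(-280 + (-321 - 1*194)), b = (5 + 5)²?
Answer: 398020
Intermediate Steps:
b = 100 (b = 10² = 100)
h = 426120 (h = -536*(-280 + (-321 - 194)) = -536*(-280 - 515) = -536*(-795) = 426120)
t = -28100 (t = -281*100 = -28100)
h + t = 426120 - 28100 = 398020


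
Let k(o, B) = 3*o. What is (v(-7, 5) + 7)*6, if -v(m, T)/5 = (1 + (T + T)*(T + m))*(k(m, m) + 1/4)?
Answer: -23571/2 ≈ -11786.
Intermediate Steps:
v(m, T) = -5*(1 + 2*T*(T + m))*(¼ + 3*m) (v(m, T) = -5*(1 + (T + T)*(T + m))*(3*m + 1/4) = -5*(1 + (2*T)*(T + m))*(3*m + 1*(¼)) = -5*(1 + 2*T*(T + m))*(3*m + ¼) = -5*(1 + 2*T*(T + m))*(¼ + 3*m))
(v(-7, 5) + 7)*6 = ((-5/4 - 15*(-7) - 5/2*5² - 30*5*(-7)² - 30*(-7)*5² - 5/2*5*(-7)) + 7)*6 = ((-5/4 + 105 - 5/2*25 - 30*5*49 - 30*(-7)*25 + 175/2) + 7)*6 = ((-5/4 + 105 - 125/2 - 7350 + 5250 + 175/2) + 7)*6 = (-7885/4 + 7)*6 = -7857/4*6 = -23571/2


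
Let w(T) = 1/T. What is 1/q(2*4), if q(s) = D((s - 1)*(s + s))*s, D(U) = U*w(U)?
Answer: ⅛ ≈ 0.12500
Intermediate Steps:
D(U) = 1 (D(U) = U/U = 1)
q(s) = s (q(s) = 1*s = s)
1/q(2*4) = 1/(2*4) = 1/8 = ⅛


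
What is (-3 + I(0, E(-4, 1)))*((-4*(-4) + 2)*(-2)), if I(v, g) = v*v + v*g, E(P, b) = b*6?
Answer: 108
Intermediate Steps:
E(P, b) = 6*b
I(v, g) = v**2 + g*v
(-3 + I(0, E(-4, 1)))*((-4*(-4) + 2)*(-2)) = (-3 + 0*(6*1 + 0))*((-4*(-4) + 2)*(-2)) = (-3 + 0*(6 + 0))*((16 + 2)*(-2)) = (-3 + 0*6)*(18*(-2)) = (-3 + 0)*(-36) = -3*(-36) = 108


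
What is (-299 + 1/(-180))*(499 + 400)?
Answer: -48385079/180 ≈ -2.6881e+5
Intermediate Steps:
(-299 + 1/(-180))*(499 + 400) = (-299 - 1/180)*899 = -53821/180*899 = -48385079/180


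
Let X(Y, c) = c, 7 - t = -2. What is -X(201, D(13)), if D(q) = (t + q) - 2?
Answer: -20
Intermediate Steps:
t = 9 (t = 7 - 1*(-2) = 7 + 2 = 9)
D(q) = 7 + q (D(q) = (9 + q) - 2 = 7 + q)
-X(201, D(13)) = -(7 + 13) = -1*20 = -20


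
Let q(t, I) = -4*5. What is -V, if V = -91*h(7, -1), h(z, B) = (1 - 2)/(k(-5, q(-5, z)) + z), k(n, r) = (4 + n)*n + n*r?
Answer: -13/16 ≈ -0.81250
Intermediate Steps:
q(t, I) = -20
k(n, r) = n*r + n*(4 + n) (k(n, r) = n*(4 + n) + n*r = n*r + n*(4 + n))
h(z, B) = -1/(105 + z) (h(z, B) = (1 - 2)/(-5*(4 - 5 - 20) + z) = -1/(-5*(-21) + z) = -1/(105 + z))
V = 13/16 (V = -(-91)/(105 + 7) = -(-91)/112 = -91*(-1/112) = 13/16 ≈ 0.81250)
-V = -1*13/16 = -13/16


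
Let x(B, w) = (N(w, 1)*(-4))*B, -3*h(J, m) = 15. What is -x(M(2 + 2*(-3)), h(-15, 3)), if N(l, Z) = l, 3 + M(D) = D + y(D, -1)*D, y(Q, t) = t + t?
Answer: -20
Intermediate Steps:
y(Q, t) = 2*t
h(J, m) = -5 (h(J, m) = -1/3*15 = -5)
M(D) = -3 - D (M(D) = -3 + (D + (2*(-1))*D) = -3 + (D - 2*D) = -3 - D)
x(B, w) = -4*B*w (x(B, w) = (w*(-4))*B = (-4*w)*B = -4*B*w)
-x(M(2 + 2*(-3)), h(-15, 3)) = -(-4)*(-3 - (2 + 2*(-3)))*(-5) = -(-4)*(-3 - (2 - 6))*(-5) = -(-4)*(-3 - 1*(-4))*(-5) = -(-4)*(-3 + 4)*(-5) = -(-4)*(-5) = -1*20 = -20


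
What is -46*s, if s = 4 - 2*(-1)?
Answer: -276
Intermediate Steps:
s = 6 (s = 4 + 2 = 6)
-46*s = -46*6 = -276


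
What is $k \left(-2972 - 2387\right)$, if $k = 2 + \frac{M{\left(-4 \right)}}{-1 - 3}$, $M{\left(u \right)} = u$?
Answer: $-16077$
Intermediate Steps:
$k = 3$ ($k = 2 - \frac{4}{-1 - 3} = 2 - \frac{4}{-4} = 2 - -1 = 2 + 1 = 3$)
$k \left(-2972 - 2387\right) = 3 \left(-2972 - 2387\right) = 3 \left(-5359\right) = -16077$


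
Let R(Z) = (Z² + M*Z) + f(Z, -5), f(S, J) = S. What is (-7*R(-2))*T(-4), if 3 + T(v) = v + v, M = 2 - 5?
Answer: 616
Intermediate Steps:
M = -3
T(v) = -3 + 2*v (T(v) = -3 + (v + v) = -3 + 2*v)
R(Z) = Z² - 2*Z (R(Z) = (Z² - 3*Z) + Z = Z² - 2*Z)
(-7*R(-2))*T(-4) = (-(-14)*(-2 - 2))*(-3 + 2*(-4)) = (-(-14)*(-4))*(-3 - 8) = -7*8*(-11) = -56*(-11) = 616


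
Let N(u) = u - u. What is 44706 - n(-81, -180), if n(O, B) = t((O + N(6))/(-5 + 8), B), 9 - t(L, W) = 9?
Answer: 44706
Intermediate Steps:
N(u) = 0
t(L, W) = 0 (t(L, W) = 9 - 1*9 = 9 - 9 = 0)
n(O, B) = 0
44706 - n(-81, -180) = 44706 - 1*0 = 44706 + 0 = 44706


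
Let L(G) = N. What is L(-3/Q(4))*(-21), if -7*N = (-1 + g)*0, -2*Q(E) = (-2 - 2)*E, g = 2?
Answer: 0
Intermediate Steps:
Q(E) = 2*E (Q(E) = -(-2 - 2)*E/2 = -(-2)*E = 2*E)
N = 0 (N = -(-1 + 2)*0/7 = -0/7 = -1/7*0 = 0)
L(G) = 0
L(-3/Q(4))*(-21) = 0*(-21) = 0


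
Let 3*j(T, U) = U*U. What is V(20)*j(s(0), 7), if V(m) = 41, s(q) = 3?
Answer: 2009/3 ≈ 669.67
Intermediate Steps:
j(T, U) = U**2/3 (j(T, U) = (U*U)/3 = U**2/3)
V(20)*j(s(0), 7) = 41*((1/3)*7**2) = 41*((1/3)*49) = 41*(49/3) = 2009/3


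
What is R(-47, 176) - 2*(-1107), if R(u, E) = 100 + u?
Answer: 2267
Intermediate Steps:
R(-47, 176) - 2*(-1107) = (100 - 47) - 2*(-1107) = 53 - 1*(-2214) = 53 + 2214 = 2267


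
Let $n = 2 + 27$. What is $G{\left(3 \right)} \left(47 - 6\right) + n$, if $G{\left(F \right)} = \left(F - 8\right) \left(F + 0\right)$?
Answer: $-586$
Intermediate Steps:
$G{\left(F \right)} = F \left(-8 + F\right)$ ($G{\left(F \right)} = \left(-8 + F\right) F = F \left(-8 + F\right)$)
$n = 29$
$G{\left(3 \right)} \left(47 - 6\right) + n = 3 \left(-8 + 3\right) \left(47 - 6\right) + 29 = 3 \left(-5\right) 41 + 29 = \left(-15\right) 41 + 29 = -615 + 29 = -586$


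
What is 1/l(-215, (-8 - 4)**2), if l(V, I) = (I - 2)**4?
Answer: 1/406586896 ≈ 2.4595e-9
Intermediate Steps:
l(V, I) = (-2 + I)**4
1/l(-215, (-8 - 4)**2) = 1/((-2 + (-8 - 4)**2)**4) = 1/((-2 + (-12)**2)**4) = 1/((-2 + 144)**4) = 1/(142**4) = 1/406586896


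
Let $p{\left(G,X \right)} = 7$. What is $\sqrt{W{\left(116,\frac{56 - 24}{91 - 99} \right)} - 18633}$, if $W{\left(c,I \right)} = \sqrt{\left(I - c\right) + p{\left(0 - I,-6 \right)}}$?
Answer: $\sqrt{-18633 + i \sqrt{113}} \approx 0.0389 + 136.5 i$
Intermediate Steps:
$W{\left(c,I \right)} = \sqrt{7 + I - c}$ ($W{\left(c,I \right)} = \sqrt{\left(I - c\right) + 7} = \sqrt{7 + I - c}$)
$\sqrt{W{\left(116,\frac{56 - 24}{91 - 99} \right)} - 18633} = \sqrt{\sqrt{7 + \frac{56 - 24}{91 - 99} - 116} - 18633} = \sqrt{\sqrt{7 + \frac{32}{-8} - 116} - 18633} = \sqrt{\sqrt{7 + 32 \left(- \frac{1}{8}\right) - 116} - 18633} = \sqrt{\sqrt{7 - 4 - 116} - 18633} = \sqrt{\sqrt{-113} - 18633} = \sqrt{i \sqrt{113} - 18633} = \sqrt{-18633 + i \sqrt{113}}$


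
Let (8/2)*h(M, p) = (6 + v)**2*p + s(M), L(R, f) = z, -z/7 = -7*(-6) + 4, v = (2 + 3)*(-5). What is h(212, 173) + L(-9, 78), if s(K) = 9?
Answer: 30587/2 ≈ 15294.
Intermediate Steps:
v = -25 (v = 5*(-5) = -25)
z = -322 (z = -7*(-7*(-6) + 4) = -7*(42 + 4) = -7*46 = -322)
L(R, f) = -322
h(M, p) = 9/4 + 361*p/4 (h(M, p) = ((6 - 25)**2*p + 9)/4 = ((-19)**2*p + 9)/4 = (361*p + 9)/4 = (9 + 361*p)/4 = 9/4 + 361*p/4)
h(212, 173) + L(-9, 78) = (9/4 + (361/4)*173) - 322 = (9/4 + 62453/4) - 322 = 31231/2 - 322 = 30587/2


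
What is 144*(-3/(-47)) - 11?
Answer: -85/47 ≈ -1.8085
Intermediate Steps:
144*(-3/(-47)) - 11 = 144*(-3*(-1/47)) - 11 = 144*(3/47) - 11 = 432/47 - 11 = -85/47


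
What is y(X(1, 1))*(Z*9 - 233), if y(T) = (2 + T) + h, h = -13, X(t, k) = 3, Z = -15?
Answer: 2944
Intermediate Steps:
y(T) = -11 + T (y(T) = (2 + T) - 13 = -11 + T)
y(X(1, 1))*(Z*9 - 233) = (-11 + 3)*(-15*9 - 233) = -8*(-135 - 233) = -8*(-368) = 2944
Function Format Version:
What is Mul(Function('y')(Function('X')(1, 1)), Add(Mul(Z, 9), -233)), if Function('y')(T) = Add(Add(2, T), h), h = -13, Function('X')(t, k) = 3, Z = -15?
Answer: 2944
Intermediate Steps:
Function('y')(T) = Add(-11, T) (Function('y')(T) = Add(Add(2, T), -13) = Add(-11, T))
Mul(Function('y')(Function('X')(1, 1)), Add(Mul(Z, 9), -233)) = Mul(Add(-11, 3), Add(Mul(-15, 9), -233)) = Mul(-8, Add(-135, -233)) = Mul(-8, -368) = 2944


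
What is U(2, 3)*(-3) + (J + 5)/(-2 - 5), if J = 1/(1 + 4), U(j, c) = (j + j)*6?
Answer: -2546/35 ≈ -72.743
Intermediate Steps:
U(j, c) = 12*j (U(j, c) = (2*j)*6 = 12*j)
J = 1/5 ≈ 0.20000
U(2, 3)*(-3) + (J + 5)/(-2 - 5) = (12*2)*(-3) + (1/5 + 5)/(-2 - 5) = 24*(-3) + (26/5)/(-7) = -72 + (26/5)*(-1/7) = -72 - 26/35 = -2546/35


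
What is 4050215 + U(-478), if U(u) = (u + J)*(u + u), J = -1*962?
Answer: 5426855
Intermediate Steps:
J = -962
U(u) = 2*u*(-962 + u) (U(u) = (u - 962)*(u + u) = (-962 + u)*(2*u) = 2*u*(-962 + u))
4050215 + U(-478) = 4050215 + 2*(-478)*(-962 - 478) = 4050215 + 2*(-478)*(-1440) = 4050215 + 1376640 = 5426855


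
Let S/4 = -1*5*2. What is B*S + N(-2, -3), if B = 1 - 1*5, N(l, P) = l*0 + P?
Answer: 157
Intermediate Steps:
N(l, P) = P (N(l, P) = 0 + P = P)
S = -40 (S = 4*(-1*5*2) = 4*(-5*2) = 4*(-10) = -40)
B = -4 (B = 1 - 5 = -4)
B*S + N(-2, -3) = -4*(-40) - 3 = 160 - 3 = 157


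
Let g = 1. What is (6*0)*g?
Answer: 0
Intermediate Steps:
(6*0)*g = (6*0)*1 = 0*1 = 0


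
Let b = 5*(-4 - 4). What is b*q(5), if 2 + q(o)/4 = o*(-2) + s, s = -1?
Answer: 2080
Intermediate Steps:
q(o) = -12 - 8*o (q(o) = -8 + 4*(o*(-2) - 1) = -8 + 4*(-2*o - 1) = -8 + 4*(-1 - 2*o) = -8 + (-4 - 8*o) = -12 - 8*o)
b = -40 (b = 5*(-8) = -40)
b*q(5) = -40*(-12 - 8*5) = -40*(-12 - 40) = -40*(-52) = 2080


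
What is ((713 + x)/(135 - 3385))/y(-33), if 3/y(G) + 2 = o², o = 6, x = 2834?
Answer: -60299/4875 ≈ -12.369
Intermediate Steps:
y(G) = 3/34 (y(G) = 3/(-2 + 6²) = 3/(-2 + 36) = 3/34)
((713 + x)/(135 - 3385))/y(-33) = ((713 + 2834)/(135 - 3385))/(3/34) = (3547/(-3250))*(34/3) = (3547*(-1/3250))*(34/3) = -3547/3250*34/3 = -60299/4875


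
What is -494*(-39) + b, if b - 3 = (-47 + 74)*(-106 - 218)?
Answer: 10521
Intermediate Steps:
b = -8745 (b = 3 + (-47 + 74)*(-106 - 218) = 3 + 27*(-324) = 3 - 8748 = -8745)
-494*(-39) + b = -494*(-39) - 8745 = 19266 - 8745 = 10521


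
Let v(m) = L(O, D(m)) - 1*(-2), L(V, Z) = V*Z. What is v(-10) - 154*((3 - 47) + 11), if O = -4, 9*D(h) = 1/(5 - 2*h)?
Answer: 1143896/225 ≈ 5084.0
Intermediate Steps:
D(h) = 1/(9*(5 - 2*h))
v(m) = 2 + 4/(-45 + 18*m) (v(m) = -(-4)/(-45 + 18*m) - 1*(-2) = 4/(-45 + 18*m) + 2 = 2 + 4/(-45 + 18*m))
v(-10) - 154*((3 - 47) + 11) = 2*(-43 + 18*(-10))/(9*(-5 + 2*(-10))) - 154*((3 - 47) + 11) = 2*(-43 - 180)/(9*(-5 - 20)) - 154*(-44 + 11) = (2/9)*(-223)/(-25) - 154*(-33) = (2/9)*(-1/25)*(-223) + 5082 = 446/225 + 5082 = 1143896/225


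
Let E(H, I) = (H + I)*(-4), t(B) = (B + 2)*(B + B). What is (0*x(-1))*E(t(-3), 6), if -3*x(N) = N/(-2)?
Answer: 0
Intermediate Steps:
t(B) = 2*B*(2 + B) (t(B) = (2 + B)*(2*B) = 2*B*(2 + B))
E(H, I) = -4*H - 4*I
x(N) = N/6 (x(N) = -N/(3*(-2)) = -N*(-1)/(3*2) = -(-1)*N/6 = N/6)
(0*x(-1))*E(t(-3), 6) = (0*((⅙)*(-1)))*(-8*(-3)*(2 - 3) - 4*6) = (0*(-⅙))*(-8*(-3)*(-1) - 24) = 0*(-4*6 - 24) = 0*(-24 - 24) = 0*(-48) = 0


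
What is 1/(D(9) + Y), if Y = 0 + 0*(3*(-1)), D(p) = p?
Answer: ⅑ ≈ 0.11111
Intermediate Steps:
Y = 0 (Y = 0 + 0*(-3) = 0 + 0 = 0)
1/(D(9) + Y) = 1/(9 + 0) = 1/9 = ⅑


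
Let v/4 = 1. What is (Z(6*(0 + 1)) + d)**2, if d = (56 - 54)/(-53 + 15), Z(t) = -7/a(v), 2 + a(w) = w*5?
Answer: 22801/116964 ≈ 0.19494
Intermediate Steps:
v = 4 (v = 4*1 = 4)
a(w) = -2 + 5*w (a(w) = -2 + w*5 = -2 + 5*w)
Z(t) = -7/18 (Z(t) = -7/(-2 + 5*4) = -7/(-2 + 20) = -7/18)
d = -1/19 (d = 2/(-38) = 2*(-1/38) = -1/19 ≈ -0.052632)
(Z(6*(0 + 1)) + d)**2 = (-7/18 - 1/19)**2 = (-151/342)**2 = 22801/116964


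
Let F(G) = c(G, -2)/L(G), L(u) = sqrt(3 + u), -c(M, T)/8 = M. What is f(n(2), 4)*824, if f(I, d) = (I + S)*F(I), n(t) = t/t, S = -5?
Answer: 13184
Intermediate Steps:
c(M, T) = -8*M
n(t) = 1
F(G) = -8*G/sqrt(3 + G) (F(G) = (-8*G)/(sqrt(3 + G)) = (-8*G)/sqrt(3 + G) = -8*G/sqrt(3 + G))
f(I, d) = -8*I*(-5 + I)/sqrt(3 + I) (f(I, d) = (I - 5)*(-8*I/sqrt(3 + I)) = (-5 + I)*(-8*I/sqrt(3 + I)) = -8*I*(-5 + I)/sqrt(3 + I))
f(n(2), 4)*824 = (8*1*(5 - 1*1)/sqrt(3 + 1))*824 = (8*1*(5 - 1)/sqrt(4))*824 = (8*1*(1/2)*4)*824 = 16*824 = 13184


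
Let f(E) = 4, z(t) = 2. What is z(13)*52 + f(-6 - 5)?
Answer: 108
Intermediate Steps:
z(13)*52 + f(-6 - 5) = 2*52 + 4 = 104 + 4 = 108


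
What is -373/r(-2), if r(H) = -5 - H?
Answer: 373/3 ≈ 124.33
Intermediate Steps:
-373/r(-2) = -373/(-5 - 1*(-2)) = -373/(-5 + 2) = -373/(-3) = -⅓*(-373) = 373/3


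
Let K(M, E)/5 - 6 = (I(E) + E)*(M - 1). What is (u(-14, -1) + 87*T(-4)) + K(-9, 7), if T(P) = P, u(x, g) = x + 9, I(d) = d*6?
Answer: -2773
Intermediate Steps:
I(d) = 6*d
u(x, g) = 9 + x
K(M, E) = 30 + 35*E*(-1 + M) (K(M, E) = 30 + 5*((6*E + E)*(M - 1)) = 30 + 5*((7*E)*(-1 + M)) = 30 + 5*(7*E*(-1 + M)) = 30 + 35*E*(-1 + M))
(u(-14, -1) + 87*T(-4)) + K(-9, 7) = ((9 - 14) + 87*(-4)) + (30 - 35*7 + 35*7*(-9)) = (-5 - 348) + (30 - 245 - 2205) = -353 - 2420 = -2773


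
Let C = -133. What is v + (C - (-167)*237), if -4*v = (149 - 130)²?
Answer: 157423/4 ≈ 39356.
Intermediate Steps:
v = -361/4 (v = -(149 - 130)²/4 = -¼*19² = -¼*361 = -361/4 ≈ -90.250)
v + (C - (-167)*237) = -361/4 + (-133 - (-167)*237) = -361/4 + (-133 - 167*(-237)) = -361/4 + (-133 + 39579) = -361/4 + 39446 = 157423/4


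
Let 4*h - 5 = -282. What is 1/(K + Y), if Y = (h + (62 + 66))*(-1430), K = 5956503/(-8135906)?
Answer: -4067953/341761879664 ≈ -1.1903e-5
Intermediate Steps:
h = -277/4 (h = 5/4 + (¼)*(-282) = 5/4 - 141/2 = -277/4 ≈ -69.250)
K = -5956503/8135906 (K = 5956503*(-1/8135906) = -5956503/8135906 ≈ -0.73213)
Y = -168025/2 (Y = (-277/4 + (62 + 66))*(-1430) = (-277/4 + 128)*(-1430) = (235/4)*(-1430) = -168025/2 ≈ -84013.)
1/(K + Y) = 1/(-5956503/8135906 - 168025/2) = 1/(-341761879664/4067953) = -4067953/341761879664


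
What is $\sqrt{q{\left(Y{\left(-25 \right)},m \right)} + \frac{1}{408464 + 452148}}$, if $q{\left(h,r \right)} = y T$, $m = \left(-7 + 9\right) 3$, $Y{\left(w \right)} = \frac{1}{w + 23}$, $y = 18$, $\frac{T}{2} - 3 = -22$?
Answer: $\frac{i \sqrt{126651665271871}}{430306} \approx 26.153 i$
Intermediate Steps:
$T = -38$ ($T = 6 + 2 \left(-22\right) = 6 - 44 = -38$)
$Y{\left(w \right)} = \frac{1}{23 + w}$
$m = 6$ ($m = 2 \cdot 3 = 6$)
$q{\left(h,r \right)} = -684$ ($q{\left(h,r \right)} = 18 \left(-38\right) = -684$)
$\sqrt{q{\left(Y{\left(-25 \right)},m \right)} + \frac{1}{408464 + 452148}} = \sqrt{-684 + \frac{1}{408464 + 452148}} = \sqrt{-684 + \frac{1}{860612}} = \sqrt{- \frac{588658607}{860612}} = \frac{i \sqrt{126651665271871}}{430306}$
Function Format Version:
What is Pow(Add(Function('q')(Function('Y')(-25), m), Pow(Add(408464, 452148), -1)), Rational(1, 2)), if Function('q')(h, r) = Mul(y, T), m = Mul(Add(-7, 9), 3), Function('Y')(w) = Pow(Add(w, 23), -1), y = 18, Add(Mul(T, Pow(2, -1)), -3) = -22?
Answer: Mul(Rational(1, 430306), I, Pow(126651665271871, Rational(1, 2))) ≈ Mul(26.153, I)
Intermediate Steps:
T = -38 (T = Add(6, Mul(2, -22)) = Add(6, -44) = -38)
Function('Y')(w) = Pow(Add(23, w), -1)
m = 6 (m = Mul(2, 3) = 6)
Function('q')(h, r) = -684 (Function('q')(h, r) = Mul(18, -38) = -684)
Pow(Add(Function('q')(Function('Y')(-25), m), Pow(Add(408464, 452148), -1)), Rational(1, 2)) = Pow(Add(-684, Pow(Add(408464, 452148), -1)), Rational(1, 2)) = Pow(Add(-684, Pow(860612, -1)), Rational(1, 2)) = Pow(Add(-684, Rational(1, 860612)), Rational(1, 2)) = Pow(Rational(-588658607, 860612), Rational(1, 2)) = Mul(Rational(1, 430306), I, Pow(126651665271871, Rational(1, 2)))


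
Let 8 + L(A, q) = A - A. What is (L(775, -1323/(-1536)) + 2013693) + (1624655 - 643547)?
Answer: 2994793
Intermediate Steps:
L(A, q) = -8 (L(A, q) = -8 + (A - A) = -8 + 0 = -8)
(L(775, -1323/(-1536)) + 2013693) + (1624655 - 643547) = (-8 + 2013693) + (1624655 - 643547) = 2013685 + 981108 = 2994793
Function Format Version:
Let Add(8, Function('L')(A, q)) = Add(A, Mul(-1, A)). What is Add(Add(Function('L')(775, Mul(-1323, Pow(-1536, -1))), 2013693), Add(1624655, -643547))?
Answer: 2994793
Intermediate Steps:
Function('L')(A, q) = -8 (Function('L')(A, q) = Add(-8, Add(A, Mul(-1, A))) = Add(-8, 0) = -8)
Add(Add(Function('L')(775, Mul(-1323, Pow(-1536, -1))), 2013693), Add(1624655, -643547)) = Add(Add(-8, 2013693), Add(1624655, -643547)) = Add(2013685, 981108) = 2994793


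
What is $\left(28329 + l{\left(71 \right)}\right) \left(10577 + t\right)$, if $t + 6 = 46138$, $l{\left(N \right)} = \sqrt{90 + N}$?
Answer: $1606509261 + 56709 \sqrt{161} \approx 1.6072 \cdot 10^{9}$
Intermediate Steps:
$t = 46132$ ($t = -6 + 46138 = 46132$)
$\left(28329 + l{\left(71 \right)}\right) \left(10577 + t\right) = \left(28329 + \sqrt{90 + 71}\right) \left(10577 + 46132\right) = \left(28329 + \sqrt{161}\right) 56709 = 1606509261 + 56709 \sqrt{161}$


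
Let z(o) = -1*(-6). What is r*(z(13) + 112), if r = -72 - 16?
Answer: -10384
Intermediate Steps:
z(o) = 6
r = -88
r*(z(13) + 112) = -88*(6 + 112) = -88*118 = -10384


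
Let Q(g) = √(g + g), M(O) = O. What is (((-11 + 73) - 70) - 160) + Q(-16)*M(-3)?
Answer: -168 - 12*I*√2 ≈ -168.0 - 16.971*I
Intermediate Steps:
Q(g) = √2*√g (Q(g) = √(2*g) = √2*√g)
(((-11 + 73) - 70) - 160) + Q(-16)*M(-3) = (((-11 + 73) - 70) - 160) + (√2*√(-16))*(-3) = ((62 - 70) - 160) + (√2*(4*I))*(-3) = (-8 - 160) + (4*I*√2)*(-3) = -168 - 12*I*√2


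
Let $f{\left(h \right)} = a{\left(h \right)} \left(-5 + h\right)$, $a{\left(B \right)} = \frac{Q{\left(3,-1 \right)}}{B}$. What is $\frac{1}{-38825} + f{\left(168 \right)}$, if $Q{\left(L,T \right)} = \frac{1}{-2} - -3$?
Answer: $\frac{31642039}{13045200} \approx 2.4256$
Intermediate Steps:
$Q{\left(L,T \right)} = \frac{5}{2}$ ($Q{\left(L,T \right)} = - \frac{1}{2} + 3 = \frac{5}{2}$)
$a{\left(B \right)} = \frac{5}{2 B}$
$f{\left(h \right)} = \frac{5 \left(-5 + h\right)}{2 h}$ ($f{\left(h \right)} = \frac{5}{2 h} \left(-5 + h\right) = \frac{5 \left(-5 + h\right)}{2 h}$)
$\frac{1}{-38825} + f{\left(168 \right)} = \frac{1}{-38825} + \frac{5 \left(-5 + 168\right)}{2 \cdot 168} = - \frac{1}{38825} + \frac{5}{2} \cdot \frac{1}{168} \cdot 163 = - \frac{1}{38825} + \frac{815}{336} = \frac{31642039}{13045200}$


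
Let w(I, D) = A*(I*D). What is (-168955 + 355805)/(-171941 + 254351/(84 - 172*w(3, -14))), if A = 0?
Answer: -15695400/14188693 ≈ -1.1062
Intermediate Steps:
w(I, D) = 0 (w(I, D) = 0*(I*D) = 0*(D*I) = 0)
(-168955 + 355805)/(-171941 + 254351/(84 - 172*w(3, -14))) = (-168955 + 355805)/(-171941 + 254351/(84 - 172*0)) = 186850/(-171941 + 254351/(84 + 0)) = 186850/(-171941 + 254351/84) = 186850/(-14188693/84) = 186850*(-84/14188693) = -15695400/14188693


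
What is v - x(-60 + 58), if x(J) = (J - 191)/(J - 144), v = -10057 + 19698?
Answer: 1407393/146 ≈ 9639.7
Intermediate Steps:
v = 9641
x(J) = (-191 + J)/(-144 + J)
v - x(-60 + 58) = 9641 - (-191 + (-60 + 58))/(-144 + (-60 + 58)) = 9641 - (-191 - 2)/(-144 - 2) = 9641 - (-193)/(-146) = 9641 - (-1)*(-193)/146 = 9641 - 1*193/146 = 9641 - 193/146 = 1407393/146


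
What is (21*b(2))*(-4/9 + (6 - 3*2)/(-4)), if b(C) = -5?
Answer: 140/3 ≈ 46.667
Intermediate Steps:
(21*b(2))*(-4/9 + (6 - 3*2)/(-4)) = (21*(-5))*(-4/9 + (6 - 3*2)/(-4)) = -105*(-4*1/9 + (6 - 6)*(-1/4)) = -105*(-4/9 + 0*(-1/4)) = -105*(-4/9 + 0) = -105*(-4/9) = 140/3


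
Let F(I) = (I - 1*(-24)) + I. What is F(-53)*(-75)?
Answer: 6150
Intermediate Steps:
F(I) = 24 + 2*I (F(I) = (I + 24) + I = (24 + I) + I = 24 + 2*I)
F(-53)*(-75) = (24 + 2*(-53))*(-75) = (24 - 106)*(-75) = -82*(-75) = 6150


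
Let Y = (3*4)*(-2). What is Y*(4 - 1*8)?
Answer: 96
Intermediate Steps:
Y = -24 (Y = 12*(-2) = -24)
Y*(4 - 1*8) = -24*(4 - 1*8) = -24*(4 - 8) = -24*(-4) = 96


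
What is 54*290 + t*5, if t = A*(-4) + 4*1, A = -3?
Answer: 15740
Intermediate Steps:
t = 16 (t = -3*(-4) + 4*1 = 12 + 4 = 16)
54*290 + t*5 = 54*290 + 16*5 = 15660 + 80 = 15740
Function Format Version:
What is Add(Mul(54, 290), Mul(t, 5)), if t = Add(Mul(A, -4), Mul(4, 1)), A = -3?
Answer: 15740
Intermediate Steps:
t = 16 (t = Add(Mul(-3, -4), Mul(4, 1)) = Add(12, 4) = 16)
Add(Mul(54, 290), Mul(t, 5)) = Add(Mul(54, 290), Mul(16, 5)) = Add(15660, 80) = 15740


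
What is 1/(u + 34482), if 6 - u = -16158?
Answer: 1/50646 ≈ 1.9745e-5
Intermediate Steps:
u = 16164 (u = 6 - 1*(-16158) = 6 + 16158 = 16164)
1/(u + 34482) = 1/(16164 + 34482) = 1/50646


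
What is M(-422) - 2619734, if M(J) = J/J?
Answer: -2619733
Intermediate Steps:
M(J) = 1
M(-422) - 2619734 = 1 - 2619734 = -2619733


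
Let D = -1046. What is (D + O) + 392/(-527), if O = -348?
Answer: -735030/527 ≈ -1394.7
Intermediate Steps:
(D + O) + 392/(-527) = (-1046 - 348) + 392/(-527) = -1394 + 392*(-1/527) = -1394 - 392/527 = -735030/527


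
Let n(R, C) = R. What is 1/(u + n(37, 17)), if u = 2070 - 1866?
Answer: 1/241 ≈ 0.0041494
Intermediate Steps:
u = 204
1/(u + n(37, 17)) = 1/(204 + 37) = 1/241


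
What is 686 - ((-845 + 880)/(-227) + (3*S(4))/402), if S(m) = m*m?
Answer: 10433903/15209 ≈ 686.04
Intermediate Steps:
S(m) = m**2
686 - ((-845 + 880)/(-227) + (3*S(4))/402) = 686 - ((-845 + 880)/(-227) + (3*4**2)/402) = 686 - (35*(-1/227) + (3*16)*(1/402)) = 686 - (-35/227 + 48*(1/402)) = 686 - (-35/227 + 8/67) = 686 - 1*(-529/15209) = 686 + 529/15209 = 10433903/15209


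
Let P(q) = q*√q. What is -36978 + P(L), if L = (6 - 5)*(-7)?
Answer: -36978 - 7*I*√7 ≈ -36978.0 - 18.52*I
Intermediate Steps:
L = -7 (L = 1*(-7) = -7)
P(q) = q^(3/2)
-36978 + P(L) = -36978 + (-7)^(3/2) = -36978 - 7*I*√7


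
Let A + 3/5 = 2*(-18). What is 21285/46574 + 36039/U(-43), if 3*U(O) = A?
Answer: -762827595/258274 ≈ -2953.6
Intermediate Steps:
A = -183/5 (A = -3/5 + 2*(-18) = -3/5 - 36 = -183/5 ≈ -36.600)
U(O) = -61/5 (U(O) = (1/3)*(-183/5) = -61/5)
21285/46574 + 36039/U(-43) = 21285/46574 + 36039/(-61/5) = 21285*(1/46574) + 36039*(-5/61) = 1935/4234 - 180195/61 = -762827595/258274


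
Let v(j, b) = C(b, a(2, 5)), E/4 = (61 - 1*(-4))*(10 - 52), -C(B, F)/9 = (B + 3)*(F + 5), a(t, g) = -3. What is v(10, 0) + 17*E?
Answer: -185694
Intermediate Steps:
C(B, F) = -9*(3 + B)*(5 + F) (C(B, F) = -9*(B + 3)*(F + 5) = -9*(3 + B)*(5 + F))
E = -10920 (E = 4*((61 - 1*(-4))*(10 - 52)) = 4*((61 + 4)*(-42)) = 4*(65*(-42)) = 4*(-2730) = -10920)
v(j, b) = -54 - 18*b (v(j, b) = -135 - 45*b - 27*(-3) - 9*b*(-3) = -135 - 45*b + 81 + 27*b = -54 - 18*b)
v(10, 0) + 17*E = (-54 - 18*0) + 17*(-10920) = (-54 + 0) - 185640 = -54 - 185640 = -185694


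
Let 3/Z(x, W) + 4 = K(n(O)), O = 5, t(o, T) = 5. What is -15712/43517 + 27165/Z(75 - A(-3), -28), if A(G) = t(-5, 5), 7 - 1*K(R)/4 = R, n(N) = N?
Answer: 1576170028/43517 ≈ 36220.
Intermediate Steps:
K(R) = 28 - 4*R
A(G) = 5
Z(x, W) = 3/4 (Z(x, W) = 3/(-4 + (28 - 4*5)) = 3/(-4 + (28 - 20)) = 3/(-4 + 8) = 3/4)
-15712/43517 + 27165/Z(75 - A(-3), -28) = -15712/43517 + 27165/(3/4) = -15712*1/43517 + 27165*(4/3) = -15712/43517 + 36220 = 1576170028/43517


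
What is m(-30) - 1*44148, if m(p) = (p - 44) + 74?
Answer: -44148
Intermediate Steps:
m(p) = 30 + p (m(p) = (-44 + p) + 74 = 30 + p)
m(-30) - 1*44148 = (30 - 30) - 1*44148 = 0 - 44148 = -44148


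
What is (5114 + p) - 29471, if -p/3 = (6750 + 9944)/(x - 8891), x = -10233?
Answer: -232876593/9562 ≈ -24354.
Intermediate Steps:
p = 25041/9562 (p = -3*(6750 + 9944)/(-10233 - 8891) = -50082/(-19124) = -50082*(-1)/19124 = -3*(-8347/9562) = 25041/9562 ≈ 2.6188)
(5114 + p) - 29471 = (5114 + 25041/9562) - 29471 = 48925109/9562 - 29471 = -232876593/9562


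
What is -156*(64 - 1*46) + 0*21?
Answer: -2808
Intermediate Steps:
-156*(64 - 1*46) + 0*21 = -156*(64 - 46) + 0 = -156*18 + 0 = -2808 + 0 = -2808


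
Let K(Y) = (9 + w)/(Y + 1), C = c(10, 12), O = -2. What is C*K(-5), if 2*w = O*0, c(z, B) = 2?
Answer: -9/2 ≈ -4.5000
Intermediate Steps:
C = 2
w = 0 (w = (-2*0)/2 = (1/2)*0 = 0)
K(Y) = 9/(1 + Y) (K(Y) = (9 + 0)/(Y + 1) = 9/(1 + Y))
C*K(-5) = 2*(9/(1 - 5)) = 2*(9/(-4)) = 2*(9*(-1/4)) = 2*(-9/4) = -9/2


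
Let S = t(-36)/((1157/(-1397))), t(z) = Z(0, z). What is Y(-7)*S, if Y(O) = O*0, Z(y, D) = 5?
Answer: 0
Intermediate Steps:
t(z) = 5
Y(O) = 0
S = -6985/1157 (S = 5/((1157/(-1397))) = 5/((1157*(-1/1397))) = 5/(-1157/1397) = 5*(-1397/1157) = -6985/1157 ≈ -6.0372)
Y(-7)*S = 0*(-6985/1157) = 0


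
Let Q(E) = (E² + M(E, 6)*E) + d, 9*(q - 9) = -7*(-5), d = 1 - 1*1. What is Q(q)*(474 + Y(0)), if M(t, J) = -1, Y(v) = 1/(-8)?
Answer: 11763473/162 ≈ 72614.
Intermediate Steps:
Y(v) = -⅛
d = 0 (d = 1 - 1 = 0)
q = 116/9 (q = 9 + (-7*(-5))/9 = 9 + (⅑)*35 = 9 + 35/9 = 116/9 ≈ 12.889)
Q(E) = E² - E (Q(E) = (E² - E) + 0 = E² - E)
Q(q)*(474 + Y(0)) = (116*(-1 + 116/9)/9)*(474 - ⅛) = ((116/9)*(107/9))*(3791/8) = (12412/81)*(3791/8) = 11763473/162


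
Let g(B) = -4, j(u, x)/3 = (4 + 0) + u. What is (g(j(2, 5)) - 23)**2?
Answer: 729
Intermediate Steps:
j(u, x) = 12 + 3*u (j(u, x) = 3*((4 + 0) + u) = 3*(4 + u) = 12 + 3*u)
(g(j(2, 5)) - 23)**2 = (-4 - 23)**2 = (-27)**2 = 729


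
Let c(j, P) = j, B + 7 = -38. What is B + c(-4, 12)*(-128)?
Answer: 467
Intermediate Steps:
B = -45 (B = -7 - 38 = -45)
B + c(-4, 12)*(-128) = -45 - 4*(-128) = -45 + 512 = 467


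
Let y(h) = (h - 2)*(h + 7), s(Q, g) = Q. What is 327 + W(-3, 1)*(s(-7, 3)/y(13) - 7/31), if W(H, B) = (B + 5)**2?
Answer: 541722/1705 ≈ 317.73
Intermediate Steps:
y(h) = (-2 + h)*(7 + h)
W(H, B) = (5 + B)**2
327 + W(-3, 1)*(s(-7, 3)/y(13) - 7/31) = 327 + (5 + 1)**2*(-7/(-14 + 13**2 + 5*13) - 7/31) = 327 + 6**2*(-7/(-14 + 169 + 65) - 7*1/31) = 327 + 36*(-7/220 - 7/31) = 327 + 36*(-1757/6820) = 327 - 15813/1705 = 541722/1705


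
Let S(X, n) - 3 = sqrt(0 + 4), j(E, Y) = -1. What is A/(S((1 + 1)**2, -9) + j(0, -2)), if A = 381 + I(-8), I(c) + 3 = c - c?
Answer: 189/2 ≈ 94.500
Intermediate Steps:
I(c) = -3 (I(c) = -3 + (c - c) = -3 + 0 = -3)
S(X, n) = 5 (S(X, n) = 3 + sqrt(0 + 4) = 3 + sqrt(4) = 3 + 2 = 5)
A = 378 (A = 381 - 3 = 378)
A/(S((1 + 1)**2, -9) + j(0, -2)) = 378/(5 - 1) = 378/4 = (1/4)*378 = 189/2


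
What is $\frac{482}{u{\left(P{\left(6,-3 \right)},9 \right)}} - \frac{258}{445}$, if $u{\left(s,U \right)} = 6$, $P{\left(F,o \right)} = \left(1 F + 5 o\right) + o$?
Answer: $\frac{106471}{1335} \approx 79.754$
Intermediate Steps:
$P{\left(F,o \right)} = F + 6 o$ ($P{\left(F,o \right)} = \left(F + 5 o\right) + o = F + 6 o$)
$\frac{482}{u{\left(P{\left(6,-3 \right)},9 \right)}} - \frac{258}{445} = \frac{482}{6} - \frac{258}{445} = 482 \cdot \frac{1}{6} - \frac{258}{445} = \frac{241}{3} - \frac{258}{445} = \frac{106471}{1335}$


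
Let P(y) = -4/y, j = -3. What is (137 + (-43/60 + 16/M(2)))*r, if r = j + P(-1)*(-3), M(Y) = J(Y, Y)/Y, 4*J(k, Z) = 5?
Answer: -9713/4 ≈ -2428.3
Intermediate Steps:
J(k, Z) = 5/4 (J(k, Z) = (1/4)*5 = 5/4)
M(Y) = 5/(4*Y)
r = -15 (r = -3 - 4/(-1)*(-3) = -3 - 4*(-1)*(-3) = -3 + 4*(-3) = -3 - 12 = -15)
(137 + (-43/60 + 16/M(2)))*r = (137 + (-43/60 + 16/(((5/4)/2))))*(-15) = (137 + (-43*1/60 + 16/(((5/4)*(1/2)))))*(-15) = (137 + (-43/60 + 16/(5/8)))*(-15) = (137 + (-43/60 + 16*(8/5)))*(-15) = (137 + (-43/60 + 128/5))*(-15) = (137 + 1493/60)*(-15) = (9713/60)*(-15) = -9713/4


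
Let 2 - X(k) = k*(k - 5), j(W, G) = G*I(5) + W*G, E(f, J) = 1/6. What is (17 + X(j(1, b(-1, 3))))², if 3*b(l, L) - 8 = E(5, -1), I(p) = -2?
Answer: 429025/104976 ≈ 4.0869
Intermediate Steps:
E(f, J) = ⅙
b(l, L) = 49/18 (b(l, L) = 8/3 + (⅓)*(⅙) = 8/3 + 1/18 = 49/18)
j(W, G) = -2*G + G*W (j(W, G) = G*(-2) + W*G = -2*G + G*W)
X(k) = 2 - k*(-5 + k) (X(k) = 2 - k*(k - 5) = 2 - k*(-5 + k))
(17 + X(j(1, b(-1, 3))))² = (17 + (2 - (49*(-2 + 1)/18)² + 5*(49*(-2 + 1)/18)))² = (17 + (2 - ((49/18)*(-1))² + 5*((49/18)*(-1))))² = (17 + (2 - (-49/18)² + 5*(-49/18)))² = (17 + (2 - 1*2401/324 - 245/18))² = (17 + (2 - 2401/324 - 245/18))² = (17 - 6163/324)² = (-655/324)² = 429025/104976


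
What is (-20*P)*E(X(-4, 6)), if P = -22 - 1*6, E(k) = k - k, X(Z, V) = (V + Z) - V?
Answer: 0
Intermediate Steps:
X(Z, V) = Z
E(k) = 0
P = -28 (P = -22 - 6 = -28)
(-20*P)*E(X(-4, 6)) = -20*(-28)*0 = 560*0 = 0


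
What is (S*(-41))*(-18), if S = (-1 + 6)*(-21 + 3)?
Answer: -66420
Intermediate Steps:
S = -90 (S = 5*(-18) = -90)
(S*(-41))*(-18) = -90*(-41)*(-18) = 3690*(-18) = -66420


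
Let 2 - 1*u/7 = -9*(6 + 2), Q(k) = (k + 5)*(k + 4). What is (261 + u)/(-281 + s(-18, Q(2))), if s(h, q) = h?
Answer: -779/299 ≈ -2.6054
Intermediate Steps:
Q(k) = (4 + k)*(5 + k) (Q(k) = (5 + k)*(4 + k) = (4 + k)*(5 + k))
u = 518 (u = 14 - (-63)*(6 + 2) = 14 - (-63)*8 = 14 - 7*(-72) = 14 + 504 = 518)
(261 + u)/(-281 + s(-18, Q(2))) = (261 + 518)/(-281 - 18) = 779/(-299) = 779*(-1/299) = -779/299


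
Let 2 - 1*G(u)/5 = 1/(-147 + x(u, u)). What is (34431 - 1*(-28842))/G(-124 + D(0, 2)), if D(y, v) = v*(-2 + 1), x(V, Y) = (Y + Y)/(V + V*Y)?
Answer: 387589307/61465 ≈ 6305.9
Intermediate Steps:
x(V, Y) = 2*Y/(V + V*Y) (x(V, Y) = (2*Y)/(V + V*Y) = 2*Y/(V + V*Y))
D(y, v) = -v (D(y, v) = v*(-1) = -v)
G(u) = 10 - 5/(-147 + 2/(1 + u)) (G(u) = 10 - 5/(-147 + 2*u/(u*(1 + u))) = 10 - 5/(-147 + 2/(1 + u)))
(34431 - 1*(-28842))/G(-124 + D(0, 2)) = (34431 - 1*(-28842))/((5*(291 + 295*(-124 - 1*2))/(145 + 147*(-124 - 1*2)))) = (34431 + 28842)/((5*(291 + 295*(-124 - 2))/(145 + 147*(-124 - 2)))) = 63273/((5*(291 + 295*(-126))/(145 + 147*(-126)))) = 63273/((5*(291 - 37170)/(145 - 18522))) = 63273/((5*(-36879)/(-18377))) = 63273/((5*(-1/18377)*(-36879))) = 63273/(184395/18377) = 63273*(18377/184395) = 387589307/61465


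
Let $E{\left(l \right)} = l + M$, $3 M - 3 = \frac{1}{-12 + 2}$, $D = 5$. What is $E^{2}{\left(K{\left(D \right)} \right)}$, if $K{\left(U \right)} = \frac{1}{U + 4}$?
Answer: $\frac{9409}{8100} \approx 1.1616$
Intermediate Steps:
$M = \frac{29}{30}$ ($M = 1 + \frac{1}{3 \left(-12 + 2\right)} = 1 + \frac{1}{3 \left(-10\right)} = 1 + \frac{1}{3} \left(- \frac{1}{10}\right) = 1 - \frac{1}{30} = \frac{29}{30} \approx 0.96667$)
$K{\left(U \right)} = \frac{1}{4 + U}$
$E{\left(l \right)} = \frac{29}{30} + l$ ($E{\left(l \right)} = l + \frac{29}{30} = \frac{29}{30} + l$)
$E^{2}{\left(K{\left(D \right)} \right)} = \left(\frac{29}{30} + \frac{1}{4 + 5}\right)^{2} = \left(\frac{29}{30} + \frac{1}{9}\right)^{2} = \left(\frac{97}{90}\right)^{2} = \frac{9409}{8100}$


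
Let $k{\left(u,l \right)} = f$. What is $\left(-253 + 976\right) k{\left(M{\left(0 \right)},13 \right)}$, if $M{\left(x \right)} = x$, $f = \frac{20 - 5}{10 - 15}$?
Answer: $-2169$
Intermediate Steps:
$f = -3$ ($f = \frac{15}{-5} = 15 \left(- \frac{1}{5}\right) = -3$)
$k{\left(u,l \right)} = -3$
$\left(-253 + 976\right) k{\left(M{\left(0 \right)},13 \right)} = \left(-253 + 976\right) \left(-3\right) = 723 \left(-3\right) = -2169$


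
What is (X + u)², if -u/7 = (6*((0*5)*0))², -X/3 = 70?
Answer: 44100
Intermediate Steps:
X = -210 (X = -3*70 = -210)
u = 0 (u = -7*(6*((0*5)*0))² = -7*(6*(0*0))² = -7*(6*0)² = -7*0² = -7*0 = 0)
(X + u)² = (-210 + 0)² = (-210)² = 44100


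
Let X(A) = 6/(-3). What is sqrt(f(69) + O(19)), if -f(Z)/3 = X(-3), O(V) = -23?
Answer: I*sqrt(17) ≈ 4.1231*I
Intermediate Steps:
X(A) = -2 (X(A) = 6*(-1/3) = -2)
f(Z) = 6 (f(Z) = -3*(-2) = 6)
sqrt(f(69) + O(19)) = sqrt(6 - 23) = sqrt(-17) = I*sqrt(17)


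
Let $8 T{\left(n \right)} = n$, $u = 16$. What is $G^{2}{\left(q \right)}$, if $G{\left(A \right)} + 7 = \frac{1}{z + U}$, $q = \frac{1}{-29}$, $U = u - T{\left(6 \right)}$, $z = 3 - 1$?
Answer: $\frac{229441}{4761} \approx 48.192$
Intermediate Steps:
$T{\left(n \right)} = \frac{n}{8}$
$z = 2$ ($z = 3 - 1 = 2$)
$U = \frac{61}{4}$ ($U = 16 - \frac{1}{8} \cdot 6 = 16 - \frac{3}{4} = \frac{61}{4} \approx 15.25$)
$q = - \frac{1}{29} \approx -0.034483$
$G{\left(A \right)} = - \frac{479}{69}$ ($G{\left(A \right)} = -7 + \frac{1}{2 + \frac{61}{4}} = -7 + \frac{1}{\frac{69}{4}} = -7 + \frac{4}{69} = - \frac{479}{69}$)
$G^{2}{\left(q \right)} = \left(- \frac{479}{69}\right)^{2} = \frac{229441}{4761}$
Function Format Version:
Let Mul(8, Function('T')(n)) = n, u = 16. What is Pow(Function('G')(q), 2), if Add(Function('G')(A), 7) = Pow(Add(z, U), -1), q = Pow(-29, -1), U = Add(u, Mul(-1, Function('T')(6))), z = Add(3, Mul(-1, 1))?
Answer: Rational(229441, 4761) ≈ 48.192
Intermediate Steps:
Function('T')(n) = Mul(Rational(1, 8), n)
z = 2 (z = Add(3, -1) = 2)
U = Rational(61, 4) (U = Add(16, Mul(-1, Mul(Rational(1, 8), 6))) = Add(16, Mul(-1, Rational(3, 4))) = Add(16, Rational(-3, 4)) = Rational(61, 4) ≈ 15.250)
q = Rational(-1, 29) ≈ -0.034483
Function('G')(A) = Rational(-479, 69) (Function('G')(A) = Add(-7, Pow(Add(2, Rational(61, 4)), -1)) = Add(-7, Pow(Rational(69, 4), -1)) = Add(-7, Rational(4, 69)) = Rational(-479, 69))
Pow(Function('G')(q), 2) = Pow(Rational(-479, 69), 2) = Rational(229441, 4761)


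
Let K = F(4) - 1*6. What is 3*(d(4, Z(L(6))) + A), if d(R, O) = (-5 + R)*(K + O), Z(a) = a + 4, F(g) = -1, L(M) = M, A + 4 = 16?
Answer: 27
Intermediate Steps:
A = 12 (A = -4 + 16 = 12)
K = -7 (K = -1 - 1*6 = -1 - 6 = -7)
Z(a) = 4 + a
d(R, O) = (-7 + O)*(-5 + R) (d(R, O) = (-5 + R)*(-7 + O) = (-7 + O)*(-5 + R))
3*(d(4, Z(L(6))) + A) = 3*((35 - 7*4 - 5*(4 + 6) + (4 + 6)*4) + 12) = 3*((35 - 28 - 5*10 + 10*4) + 12) = 3*((35 - 28 - 50 + 40) + 12) = 3*(-3 + 12) = 3*9 = 27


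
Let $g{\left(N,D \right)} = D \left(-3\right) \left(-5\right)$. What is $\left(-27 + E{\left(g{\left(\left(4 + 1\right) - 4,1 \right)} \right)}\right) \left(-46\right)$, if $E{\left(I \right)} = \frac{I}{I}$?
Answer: $1196$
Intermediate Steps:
$g{\left(N,D \right)} = 15 D$ ($g{\left(N,D \right)} = - 3 D \left(-5\right) = 15 D$)
$E{\left(I \right)} = 1$
$\left(-27 + E{\left(g{\left(\left(4 + 1\right) - 4,1 \right)} \right)}\right) \left(-46\right) = \left(-27 + 1\right) \left(-46\right) = \left(-26\right) \left(-46\right) = 1196$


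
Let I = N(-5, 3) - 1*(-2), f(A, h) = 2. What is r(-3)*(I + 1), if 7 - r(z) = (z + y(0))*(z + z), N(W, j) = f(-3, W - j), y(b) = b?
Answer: -55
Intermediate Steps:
N(W, j) = 2
r(z) = 7 - 2*z² (r(z) = 7 - (z + 0)*(z + z) = 7 - z*2*z = 7 - 2*z²)
I = 4 (I = 2 - 1*(-2) = 2 + 2 = 4)
r(-3)*(I + 1) = (7 - 2*(-3)²)*(4 + 1) = (7 - 2*9)*5 = (7 - 18)*5 = -11*5 = -55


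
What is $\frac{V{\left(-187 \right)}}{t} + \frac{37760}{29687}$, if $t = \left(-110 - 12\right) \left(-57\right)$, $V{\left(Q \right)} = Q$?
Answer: $\frac{257031571}{206443398} \approx 1.245$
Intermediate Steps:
$t = 6954$ ($t = \left(-110 + \left(-15 + 3\right)\right) \left(-57\right) = \left(-110 - 12\right) \left(-57\right) = \left(-122\right) \left(-57\right) = 6954$)
$\frac{V{\left(-187 \right)}}{t} + \frac{37760}{29687} = - \frac{187}{6954} + \frac{37760}{29687} = \frac{257031571}{206443398}$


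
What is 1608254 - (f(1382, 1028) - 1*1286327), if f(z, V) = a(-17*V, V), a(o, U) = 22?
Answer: 2894559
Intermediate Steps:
f(z, V) = 22
1608254 - (f(1382, 1028) - 1*1286327) = 1608254 - (22 - 1*1286327) = 1608254 - (22 - 1286327) = 1608254 - 1*(-1286305) = 1608254 + 1286305 = 2894559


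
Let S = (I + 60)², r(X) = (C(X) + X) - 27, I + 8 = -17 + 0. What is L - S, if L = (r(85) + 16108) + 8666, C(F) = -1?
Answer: 23606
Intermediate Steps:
I = -25 (I = -8 + (-17 + 0) = -8 - 17 = -25)
r(X) = -28 + X (r(X) = (-1 + X) - 27 = -28 + X)
S = 1225 (S = (-25 + 60)² = 35² = 1225)
L = 24831 (L = ((-28 + 85) + 16108) + 8666 = (57 + 16108) + 8666 = 16165 + 8666 = 24831)
L - S = 24831 - 1*1225 = 24831 - 1225 = 23606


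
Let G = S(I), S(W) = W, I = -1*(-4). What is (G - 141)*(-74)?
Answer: 10138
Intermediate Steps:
I = 4
G = 4
(G - 141)*(-74) = (4 - 141)*(-74) = -137*(-74) = 10138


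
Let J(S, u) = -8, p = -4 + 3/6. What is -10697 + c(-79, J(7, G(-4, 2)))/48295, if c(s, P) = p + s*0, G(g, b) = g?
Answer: -1033223237/96590 ≈ -10697.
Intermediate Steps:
p = -7/2 (p = -4 + 3*(⅙) = -4 + ½ = -7/2 ≈ -3.5000)
c(s, P) = -7/2 (c(s, P) = -7/2 + s*0 = -7/2 + 0 = -7/2)
-10697 + c(-79, J(7, G(-4, 2)))/48295 = -10697 - 7/2/48295 = -10697 - 7/2*1/48295 = -10697 - 7/96590 = -1033223237/96590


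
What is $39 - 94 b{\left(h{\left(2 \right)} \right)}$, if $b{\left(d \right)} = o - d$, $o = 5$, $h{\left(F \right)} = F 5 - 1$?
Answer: $415$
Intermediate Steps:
$h{\left(F \right)} = -1 + 5 F$ ($h{\left(F \right)} = 5 F - 1 = -1 + 5 F$)
$b{\left(d \right)} = 5 - d$
$39 - 94 b{\left(h{\left(2 \right)} \right)} = 39 - 94 \left(5 - \left(-1 + 5 \cdot 2\right)\right) = 39 - 94 \left(5 - \left(-1 + 10\right)\right) = 39 - 94 \left(5 - 9\right) = 39 - -376 = 39 + 376 = 415$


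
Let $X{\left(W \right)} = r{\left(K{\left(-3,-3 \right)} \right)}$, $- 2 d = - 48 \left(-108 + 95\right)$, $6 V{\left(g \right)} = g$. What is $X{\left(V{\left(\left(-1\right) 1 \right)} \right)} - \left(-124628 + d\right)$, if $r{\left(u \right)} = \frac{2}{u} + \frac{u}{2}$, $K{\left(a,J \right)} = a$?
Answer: $\frac{749627}{6} \approx 1.2494 \cdot 10^{5}$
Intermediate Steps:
$V{\left(g \right)} = \frac{g}{6}$
$r{\left(u \right)} = \frac{u}{2} + \frac{2}{u}$ ($r{\left(u \right)} = \frac{2}{u} + u \frac{1}{2} = \frac{2}{u} + \frac{u}{2} = \frac{u}{2} + \frac{2}{u}$)
$d = -312$ ($d = - \frac{\left(-48\right) \left(-108 + 95\right)}{2} = - \frac{\left(-48\right) \left(-13\right)}{2} = \left(- \frac{1}{2}\right) 624 = -312$)
$X{\left(W \right)} = - \frac{13}{6}$ ($X{\left(W \right)} = \frac{1}{2} \left(-3\right) + \frac{2}{-3} = - \frac{3}{2} + 2 \left(- \frac{1}{3}\right) = - \frac{3}{2} - \frac{2}{3} = - \frac{13}{6}$)
$X{\left(V{\left(\left(-1\right) 1 \right)} \right)} - \left(-124628 + d\right) = - \frac{13}{6} - \left(-124628 - 312\right) = - \frac{13}{6} - -124940 = - \frac{13}{6} + 124940 = \frac{749627}{6}$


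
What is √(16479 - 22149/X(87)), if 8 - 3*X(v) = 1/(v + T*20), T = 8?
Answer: 12*√8851081/395 ≈ 90.382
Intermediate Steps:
X(v) = 8/3 - 1/(3*(160 + v)) (X(v) = 8/3 - 1/(3*(v + 8*20)) = 8/3 - 1/(3*(v + 160)) = 8/3 - 1/(3*(160 + v)))
√(16479 - 22149/X(87)) = √(16479 - 22149*3*(160 + 87)/(1279 + 8*87)) = √(16479 - 22149*741/(1279 + 696)) = √(16479 - 22149/((⅓)*(1/247)*1975)) = √(16479 - 22149/1975/741) = √(16479 - 22149*741/1975) = √(16479 - 16412409/1975) = √(16133616/1975) = 12*√8851081/395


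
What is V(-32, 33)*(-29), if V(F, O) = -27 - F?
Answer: -145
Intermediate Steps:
V(-32, 33)*(-29) = (-27 - 1*(-32))*(-29) = (-27 + 32)*(-29) = 5*(-29) = -145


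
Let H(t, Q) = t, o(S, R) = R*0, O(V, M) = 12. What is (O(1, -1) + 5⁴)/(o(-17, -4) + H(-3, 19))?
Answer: -637/3 ≈ -212.33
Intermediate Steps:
o(S, R) = 0
(O(1, -1) + 5⁴)/(o(-17, -4) + H(-3, 19)) = (12 + 5⁴)/(0 - 3) = (12 + 625)/(-3) = 637*(-⅓) = -637/3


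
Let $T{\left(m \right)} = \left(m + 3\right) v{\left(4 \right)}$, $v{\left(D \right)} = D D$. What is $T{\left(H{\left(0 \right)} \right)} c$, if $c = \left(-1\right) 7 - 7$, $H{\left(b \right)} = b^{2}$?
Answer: $-672$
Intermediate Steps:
$v{\left(D \right)} = D^{2}$
$T{\left(m \right)} = 48 + 16 m$ ($T{\left(m \right)} = \left(m + 3\right) 4^{2} = \left(3 + m\right) 16 = 48 + 16 m$)
$c = -14$ ($c = -7 - 7 = -14$)
$T{\left(H{\left(0 \right)} \right)} c = \left(48 + 16 \cdot 0^{2}\right) \left(-14\right) = \left(48 + 16 \cdot 0\right) \left(-14\right) = \left(48 + 0\right) \left(-14\right) = 48 \left(-14\right) = -672$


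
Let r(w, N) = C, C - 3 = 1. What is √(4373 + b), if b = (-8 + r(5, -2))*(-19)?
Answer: √4449 ≈ 66.701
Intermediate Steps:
C = 4 (C = 3 + 1 = 4)
r(w, N) = 4
b = 76 (b = (-8 + 4)*(-19) = -4*(-19) = 76)
√(4373 + b) = √(4373 + 76) = √4449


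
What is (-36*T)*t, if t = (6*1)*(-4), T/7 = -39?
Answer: -235872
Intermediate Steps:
T = -273 (T = 7*(-39) = -273)
t = -24 (t = 6*(-4) = -24)
(-36*T)*t = -36*(-273)*(-24) = 9828*(-24) = -235872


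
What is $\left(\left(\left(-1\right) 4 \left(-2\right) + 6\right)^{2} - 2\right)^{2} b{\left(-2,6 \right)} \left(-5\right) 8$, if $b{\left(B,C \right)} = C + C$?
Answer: $-18065280$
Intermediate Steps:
$b{\left(B,C \right)} = 2 C$
$\left(\left(\left(-1\right) 4 \left(-2\right) + 6\right)^{2} - 2\right)^{2} b{\left(-2,6 \right)} \left(-5\right) 8 = \left(\left(\left(-1\right) 4 \left(-2\right) + 6\right)^{2} - 2\right)^{2} \cdot 2 \cdot 6 \left(-5\right) 8 = \left(\left(\left(-4\right) \left(-2\right) + 6\right)^{2} - 2\right)^{2} \cdot 12 \left(-5\right) 8 = \left(\left(8 + 6\right)^{2} - 2\right)^{2} \left(-60\right) 8 = \left(14^{2} - 2\right)^{2} \left(-60\right) 8 = \left(196 - 2\right)^{2} \left(-60\right) 8 = 194^{2} \left(-60\right) 8 = 37636 \left(-60\right) 8 = \left(-2258160\right) 8 = -18065280$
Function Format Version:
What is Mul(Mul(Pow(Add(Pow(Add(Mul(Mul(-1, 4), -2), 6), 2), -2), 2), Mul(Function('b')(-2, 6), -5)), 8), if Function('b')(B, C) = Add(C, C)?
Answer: -18065280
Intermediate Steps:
Function('b')(B, C) = Mul(2, C)
Mul(Mul(Pow(Add(Pow(Add(Mul(Mul(-1, 4), -2), 6), 2), -2), 2), Mul(Function('b')(-2, 6), -5)), 8) = Mul(Mul(Pow(Add(Pow(Add(Mul(Mul(-1, 4), -2), 6), 2), -2), 2), Mul(Mul(2, 6), -5)), 8) = Mul(Mul(Pow(Add(Pow(Add(Mul(-4, -2), 6), 2), -2), 2), Mul(12, -5)), 8) = Mul(Mul(Pow(Add(Pow(Add(8, 6), 2), -2), 2), -60), 8) = Mul(Mul(Pow(Add(Pow(14, 2), -2), 2), -60), 8) = Mul(Mul(Pow(Add(196, -2), 2), -60), 8) = Mul(Mul(Pow(194, 2), -60), 8) = Mul(Mul(37636, -60), 8) = Mul(-2258160, 8) = -18065280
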